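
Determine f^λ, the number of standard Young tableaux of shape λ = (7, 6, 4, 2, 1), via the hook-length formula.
# SYT of shape (7, 6, 4, 2, 1) = 134368000

Hook-length formula: f^λ = n! / Π hook(c), product over all cells c of the Young diagram. For λ = (7, 6, 4, 2, 1), n = 20 boxes. Hook lengths by row (left-to-right, top-to-bottom): [11, 9, 7, 6, 4, 3, 1]; [9, 7, 5, 4, 2, 1]; [6, 4, 2, 1]; [3, 1]; [1]. Product of hooks = 18106260480. So f^λ = 20! / 18106260480 = 2432902008176640000 / 18106260480 = 134368000.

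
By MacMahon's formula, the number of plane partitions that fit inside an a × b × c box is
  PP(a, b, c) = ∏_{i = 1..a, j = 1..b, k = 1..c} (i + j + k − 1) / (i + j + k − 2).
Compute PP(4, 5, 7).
PP(4, 5, 7) = 868489479

Evaluate the triple product over i = 1..4, j = 1..5, k = 1..7. The factors are (2/1) · (3/2) · (4/3) · (5/4) · (6/5) · (7/6) · (8/7) · (3/2) · … (140 factors total). The numerators and denominators telescope so the product is an integer; carrying out the multiplication exactly gives PP(4, 5, 7) = 868489479.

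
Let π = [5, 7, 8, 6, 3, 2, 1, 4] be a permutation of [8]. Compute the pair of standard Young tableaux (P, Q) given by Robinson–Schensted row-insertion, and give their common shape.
P = [1, 4, 8] / [2, 6] / [3] / [5] / [7];  Q = [1, 2, 3] / [4, 8] / [5] / [6] / [7];  common shape = (3, 2, 1, 1, 1)

Row-insert the values π_1, π_2, … into P one at a time, bumping the leftmost entry strictly greater than the inserted value down to the next row. The recording tableau Q records, in position (i, j), the step at which that cell was added to P.
  Insert 5 (step 1): P = [5];  Q = [1]
  Insert 7 (step 2): P = [5, 7];  Q = [1, 2]
  Insert 8 (step 3): P = [5, 7, 8];  Q = [1, 2, 3]
  Insert 6 (step 4): P = [5, 6, 8] / [7];  Q = [1, 2, 3] / [4]
  Insert 3 (step 5): P = [3, 6, 8] / [5] / [7];  Q = [1, 2, 3] / [4] / [5]
  Insert 2 (step 6): P = [2, 6, 8] / [3] / [5] / [7];  Q = [1, 2, 3] / [4] / [5] / [6]
  Insert 1 (step 7): P = [1, 6, 8] / [2] / [3] / [5] / [7];  Q = [1, 2, 3] / [4] / [5] / [6] / [7]
  Insert 4 (step 8): P = [1, 4, 8] / [2, 6] / [3] / [5] / [7];  Q = [1, 2, 3] / [4, 8] / [5] / [6] / [7]
Final shape: (3, 2, 1, 1, 1).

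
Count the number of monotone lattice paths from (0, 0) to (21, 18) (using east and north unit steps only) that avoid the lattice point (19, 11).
Number of paths = 60392561190

Total paths from (0, 0) to (21, 18): C(39, 21) = 62359143990. Paths through (19, 11): (paths (0, 0) → (19, 11)) × (paths (19, 11) → (21, 18)) = C(30, 19) · C(9, 2) = 54627300 · 36 = 1966582800. Avoidance count = 62359143990 − 1966582800 = 60392561190.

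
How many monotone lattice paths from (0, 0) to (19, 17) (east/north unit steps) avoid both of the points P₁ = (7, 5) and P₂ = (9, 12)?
Number of paths = 5658754794

Inclusion–exclusion. Total paths: C(36, 19) = 8597496600. Through P₁: C(12, 7)·C(24, 12) = 2141691552. Through P₂: C(21, 9)·C(15, 10) = 882671790. Since P₁ is strictly southwest of P₂, a monotone path through both must visit P₁ then P₂; paths through both = C(12, 7)·C(9, 2)·C(15, 10) = 85621536. Avoid both = 8597496600 − 2141691552 − 882671790 + 85621536 = 5658754794.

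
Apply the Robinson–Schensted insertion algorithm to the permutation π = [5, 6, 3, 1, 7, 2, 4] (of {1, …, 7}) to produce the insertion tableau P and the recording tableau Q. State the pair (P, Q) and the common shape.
P = [1, 2, 4] / [3, 6, 7] / [5];  Q = [1, 2, 5] / [3, 6, 7] / [4];  common shape = (3, 3, 1)

Row-insert the values π_1, π_2, … into P one at a time, bumping the leftmost entry strictly greater than the inserted value down to the next row. The recording tableau Q records, in position (i, j), the step at which that cell was added to P.
  Insert 5 (step 1): P = [5];  Q = [1]
  Insert 6 (step 2): P = [5, 6];  Q = [1, 2]
  Insert 3 (step 3): P = [3, 6] / [5];  Q = [1, 2] / [3]
  Insert 1 (step 4): P = [1, 6] / [3] / [5];  Q = [1, 2] / [3] / [4]
  Insert 7 (step 5): P = [1, 6, 7] / [3] / [5];  Q = [1, 2, 5] / [3] / [4]
  Insert 2 (step 6): P = [1, 2, 7] / [3, 6] / [5];  Q = [1, 2, 5] / [3, 6] / [4]
  Insert 4 (step 7): P = [1, 2, 4] / [3, 6, 7] / [5];  Q = [1, 2, 5] / [3, 6, 7] / [4]
Final shape: (3, 3, 1).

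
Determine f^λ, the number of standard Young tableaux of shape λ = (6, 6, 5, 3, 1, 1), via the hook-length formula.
# SYT of shape (6, 6, 5, 3, 1, 1) = 1414214802

Hook-length formula: f^λ = n! / Π hook(c), product over all cells c of the Young diagram. For λ = (6, 6, 5, 3, 1, 1), n = 22 boxes. Hook lengths by row (left-to-right, top-to-bottom): [11, 8, 7, 5, 4, 2]; [10, 7, 6, 4, 3, 1]; [8, 5, 4, 2, 1]; [5, 2, 1]; [2]; [1]. Product of hooks = 794787840000. So f^λ = 22! / 794787840000 = 1124000727777607680000 / 794787840000 = 1414214802.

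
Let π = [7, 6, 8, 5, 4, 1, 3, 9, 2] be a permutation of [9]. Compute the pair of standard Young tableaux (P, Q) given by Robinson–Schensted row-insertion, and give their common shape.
P = [1, 2, 9] / [3, 8] / [4] / [5] / [6] / [7];  Q = [1, 3, 8] / [2, 7] / [4] / [5] / [6] / [9];  common shape = (3, 2, 1, 1, 1, 1)

Row-insert the values π_1, π_2, … into P one at a time, bumping the leftmost entry strictly greater than the inserted value down to the next row. The recording tableau Q records, in position (i, j), the step at which that cell was added to P.
  Insert 7 (step 1): P = [7];  Q = [1]
  Insert 6 (step 2): P = [6] / [7];  Q = [1] / [2]
  Insert 8 (step 3): P = [6, 8] / [7];  Q = [1, 3] / [2]
  Insert 5 (step 4): P = [5, 8] / [6] / [7];  Q = [1, 3] / [2] / [4]
  Insert 4 (step 5): P = [4, 8] / [5] / [6] / [7];  Q = [1, 3] / [2] / [4] / [5]
  Insert 1 (step 6): P = [1, 8] / [4] / [5] / [6] / [7];  Q = [1, 3] / [2] / [4] / [5] / [6]
  Insert 3 (step 7): P = [1, 3] / [4, 8] / [5] / [6] / [7];  Q = [1, 3] / [2, 7] / [4] / [5] / [6]
  Insert 9 (step 8): P = [1, 3, 9] / [4, 8] / [5] / [6] / [7];  Q = [1, 3, 8] / [2, 7] / [4] / [5] / [6]
  Insert 2 (step 9): P = [1, 2, 9] / [3, 8] / [4] / [5] / [6] / [7];  Q = [1, 3, 8] / [2, 7] / [4] / [5] / [6] / [9]
Final shape: (3, 2, 1, 1, 1, 1).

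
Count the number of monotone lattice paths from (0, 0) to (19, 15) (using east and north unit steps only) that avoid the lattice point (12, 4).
Number of paths = 1798047840

Total paths from (0, 0) to (19, 15): C(34, 19) = 1855967520. Paths through (12, 4): (paths (0, 0) → (12, 4)) × (paths (12, 4) → (19, 15)) = C(16, 12) · C(18, 7) = 1820 · 31824 = 57919680. Avoidance count = 1855967520 − 57919680 = 1798047840.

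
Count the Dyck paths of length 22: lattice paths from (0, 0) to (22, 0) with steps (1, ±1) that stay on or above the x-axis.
C_11 = 58786

These Dyck paths are counted by the Catalan number C_n = (1/(n + 1)) · C(2n, n). For n = 11: C_11 = (1/12) · C(22, 11) = 705432/12 = 58786.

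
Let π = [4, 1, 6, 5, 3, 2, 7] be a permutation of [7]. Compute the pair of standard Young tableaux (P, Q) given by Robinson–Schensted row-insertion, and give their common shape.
P = [1, 2, 7] / [3, 5] / [4] / [6];  Q = [1, 3, 7] / [2, 4] / [5] / [6];  common shape = (3, 2, 1, 1)

Row-insert the values π_1, π_2, … into P one at a time, bumping the leftmost entry strictly greater than the inserted value down to the next row. The recording tableau Q records, in position (i, j), the step at which that cell was added to P.
  Insert 4 (step 1): P = [4];  Q = [1]
  Insert 1 (step 2): P = [1] / [4];  Q = [1] / [2]
  Insert 6 (step 3): P = [1, 6] / [4];  Q = [1, 3] / [2]
  Insert 5 (step 4): P = [1, 5] / [4, 6];  Q = [1, 3] / [2, 4]
  Insert 3 (step 5): P = [1, 3] / [4, 5] / [6];  Q = [1, 3] / [2, 4] / [5]
  Insert 2 (step 6): P = [1, 2] / [3, 5] / [4] / [6];  Q = [1, 3] / [2, 4] / [5] / [6]
  Insert 7 (step 7): P = [1, 2, 7] / [3, 5] / [4] / [6];  Q = [1, 3, 7] / [2, 4] / [5] / [6]
Final shape: (3, 2, 1, 1).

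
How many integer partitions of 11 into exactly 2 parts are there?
p(11, 2 parts) = 5

Partitions of n into exactly k parts ↔ partitions of n − k into at most k parts (subtract 1 from each part). For n = 11, k = 2, the partitions are: 10+1, 9+2, 8+3, 7+4, 6+5. Count = 5.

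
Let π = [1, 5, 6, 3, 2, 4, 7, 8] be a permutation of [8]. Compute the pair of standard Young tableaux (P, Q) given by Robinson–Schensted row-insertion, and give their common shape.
P = [1, 2, 4, 7, 8] / [3, 6] / [5];  Q = [1, 2, 3, 7, 8] / [4, 6] / [5];  common shape = (5, 2, 1)

Row-insert the values π_1, π_2, … into P one at a time, bumping the leftmost entry strictly greater than the inserted value down to the next row. The recording tableau Q records, in position (i, j), the step at which that cell was added to P.
  Insert 1 (step 1): P = [1];  Q = [1]
  Insert 5 (step 2): P = [1, 5];  Q = [1, 2]
  Insert 6 (step 3): P = [1, 5, 6];  Q = [1, 2, 3]
  Insert 3 (step 4): P = [1, 3, 6] / [5];  Q = [1, 2, 3] / [4]
  Insert 2 (step 5): P = [1, 2, 6] / [3] / [5];  Q = [1, 2, 3] / [4] / [5]
  Insert 4 (step 6): P = [1, 2, 4] / [3, 6] / [5];  Q = [1, 2, 3] / [4, 6] / [5]
  Insert 7 (step 7): P = [1, 2, 4, 7] / [3, 6] / [5];  Q = [1, 2, 3, 7] / [4, 6] / [5]
  Insert 8 (step 8): P = [1, 2, 4, 7, 8] / [3, 6] / [5];  Q = [1, 2, 3, 7, 8] / [4, 6] / [5]
Final shape: (5, 2, 1).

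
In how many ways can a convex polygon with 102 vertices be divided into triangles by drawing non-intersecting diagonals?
C_100 = 896519947090131496687170070074100632420837521538745909320

These polygon triangulations are counted by the Catalan number C_n = (1/(n + 1)) · C(2n, n). For n = 100: C_100 = (1/101) · C(200, 100) = 90548514656103281165404177077484163874504589675413336841320/101 = 896519947090131496687170070074100632420837521538745909320.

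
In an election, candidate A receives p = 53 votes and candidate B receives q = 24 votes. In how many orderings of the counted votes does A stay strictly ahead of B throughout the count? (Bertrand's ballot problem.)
Strict-lead orderings = 20615476731532656300

Total orderings of the 77 votes with 53 for A: C(77, 53) = 54737645114759121900. By the Bertrand ballot formula (Cycle Lemma / reflection principle), the number of orderings in which A is strictly ahead of B throughout is (p − q)/(p + q) · C(p + q, p) = (53 − 24)/(53 + 24) · 54737645114759121900 = 20615476731532656300.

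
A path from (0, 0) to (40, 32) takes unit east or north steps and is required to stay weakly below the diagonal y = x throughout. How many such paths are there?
Number of paths = 62609137111405056942

By the reflection principle (André's argument), the number of monotone paths to (40, 32) with n ≤ m that never go above y = x is C(72, 40) − C(72, 41) = 285219402396400814958 − 222610265284995758016 = 62609137111405056942.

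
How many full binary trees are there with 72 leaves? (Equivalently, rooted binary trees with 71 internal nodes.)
C_71 = 5175569924646105559418940193995065716350

These full binary trees are counted by the Catalan number C_n = (1/(n + 1)) · C(2n, n). For n = 71: C_71 = (1/72) · C(142, 71) = 372641034574519600278163693967644731577200/72 = 5175569924646105559418940193995065716350.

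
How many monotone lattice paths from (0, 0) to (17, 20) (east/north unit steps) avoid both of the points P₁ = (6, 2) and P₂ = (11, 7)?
Number of paths = 14264639214

Inclusion–exclusion. Total paths: C(37, 17) = 15905368710. Through P₁: C(8, 6)·C(29, 11) = 968724120. Through P₂: C(18, 11)·C(19, 6) = 863448768. Since P₁ is strictly southwest of P₂, a monotone path through both must visit P₁ then P₂; paths through both = C(8, 6)·C(10, 5)·C(19, 6) = 191443392. Avoid both = 15905368710 − 968724120 − 863448768 + 191443392 = 14264639214.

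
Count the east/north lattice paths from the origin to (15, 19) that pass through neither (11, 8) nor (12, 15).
Number of paths = 1165525950

Inclusion–exclusion. Total paths: C(34, 15) = 1855967520. Through P₁: C(19, 11)·C(15, 4) = 103169430. Through P₂: C(27, 12)·C(7, 3) = 608435100. Since P₁ is strictly southwest of P₂, a monotone path through both must visit P₁ then P₂; paths through both = C(19, 11)·C(8, 1)·C(7, 3) = 21162960. Avoid both = 1855967520 − 103169430 − 608435100 + 21162960 = 1165525950.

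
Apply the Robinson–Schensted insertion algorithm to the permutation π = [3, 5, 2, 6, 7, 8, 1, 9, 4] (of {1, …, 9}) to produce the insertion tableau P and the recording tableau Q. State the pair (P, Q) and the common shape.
P = [1, 4, 6, 7, 8, 9] / [2, 5] / [3];  Q = [1, 2, 4, 5, 6, 8] / [3, 9] / [7];  common shape = (6, 2, 1)

Row-insert the values π_1, π_2, … into P one at a time, bumping the leftmost entry strictly greater than the inserted value down to the next row. The recording tableau Q records, in position (i, j), the step at which that cell was added to P.
  Insert 3 (step 1): P = [3];  Q = [1]
  Insert 5 (step 2): P = [3, 5];  Q = [1, 2]
  Insert 2 (step 3): P = [2, 5] / [3];  Q = [1, 2] / [3]
  Insert 6 (step 4): P = [2, 5, 6] / [3];  Q = [1, 2, 4] / [3]
  Insert 7 (step 5): P = [2, 5, 6, 7] / [3];  Q = [1, 2, 4, 5] / [3]
  Insert 8 (step 6): P = [2, 5, 6, 7, 8] / [3];  Q = [1, 2, 4, 5, 6] / [3]
  Insert 1 (step 7): P = [1, 5, 6, 7, 8] / [2] / [3];  Q = [1, 2, 4, 5, 6] / [3] / [7]
  Insert 9 (step 8): P = [1, 5, 6, 7, 8, 9] / [2] / [3];  Q = [1, 2, 4, 5, 6, 8] / [3] / [7]
  Insert 4 (step 9): P = [1, 4, 6, 7, 8, 9] / [2, 5] / [3];  Q = [1, 2, 4, 5, 6, 8] / [3, 9] / [7]
Final shape: (6, 2, 1).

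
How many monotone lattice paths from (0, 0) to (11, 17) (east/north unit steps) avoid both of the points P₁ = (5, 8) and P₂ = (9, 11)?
Number of paths = 11591125

Inclusion–exclusion. Total paths: C(28, 11) = 21474180. Through P₁: C(13, 5)·C(15, 6) = 6441435. Through P₂: C(20, 9)·C(8, 2) = 4702880. Since P₁ is strictly southwest of P₂, a monotone path through both must visit P₁ then P₂; paths through both = C(13, 5)·C(7, 4)·C(8, 2) = 1261260. Avoid both = 21474180 − 6441435 − 4702880 + 1261260 = 11591125.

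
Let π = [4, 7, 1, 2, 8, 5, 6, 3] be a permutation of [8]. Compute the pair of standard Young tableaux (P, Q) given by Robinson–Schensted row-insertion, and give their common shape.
P = [1, 2, 3, 6] / [4, 5, 8] / [7];  Q = [1, 2, 5, 7] / [3, 4, 6] / [8];  common shape = (4, 3, 1)

Row-insert the values π_1, π_2, … into P one at a time, bumping the leftmost entry strictly greater than the inserted value down to the next row. The recording tableau Q records, in position (i, j), the step at which that cell was added to P.
  Insert 4 (step 1): P = [4];  Q = [1]
  Insert 7 (step 2): P = [4, 7];  Q = [1, 2]
  Insert 1 (step 3): P = [1, 7] / [4];  Q = [1, 2] / [3]
  Insert 2 (step 4): P = [1, 2] / [4, 7];  Q = [1, 2] / [3, 4]
  Insert 8 (step 5): P = [1, 2, 8] / [4, 7];  Q = [1, 2, 5] / [3, 4]
  Insert 5 (step 6): P = [1, 2, 5] / [4, 7, 8];  Q = [1, 2, 5] / [3, 4, 6]
  Insert 6 (step 7): P = [1, 2, 5, 6] / [4, 7, 8];  Q = [1, 2, 5, 7] / [3, 4, 6]
  Insert 3 (step 8): P = [1, 2, 3, 6] / [4, 5, 8] / [7];  Q = [1, 2, 5, 7] / [3, 4, 6] / [8]
Final shape: (4, 3, 1).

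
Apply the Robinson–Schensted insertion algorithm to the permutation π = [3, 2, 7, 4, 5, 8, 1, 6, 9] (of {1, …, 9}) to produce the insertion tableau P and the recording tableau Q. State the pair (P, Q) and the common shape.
P = [1, 4, 5, 6, 9] / [2, 7, 8] / [3];  Q = [1, 3, 5, 6, 9] / [2, 4, 8] / [7];  common shape = (5, 3, 1)

Row-insert the values π_1, π_2, … into P one at a time, bumping the leftmost entry strictly greater than the inserted value down to the next row. The recording tableau Q records, in position (i, j), the step at which that cell was added to P.
  Insert 3 (step 1): P = [3];  Q = [1]
  Insert 2 (step 2): P = [2] / [3];  Q = [1] / [2]
  Insert 7 (step 3): P = [2, 7] / [3];  Q = [1, 3] / [2]
  Insert 4 (step 4): P = [2, 4] / [3, 7];  Q = [1, 3] / [2, 4]
  Insert 5 (step 5): P = [2, 4, 5] / [3, 7];  Q = [1, 3, 5] / [2, 4]
  Insert 8 (step 6): P = [2, 4, 5, 8] / [3, 7];  Q = [1, 3, 5, 6] / [2, 4]
  Insert 1 (step 7): P = [1, 4, 5, 8] / [2, 7] / [3];  Q = [1, 3, 5, 6] / [2, 4] / [7]
  Insert 6 (step 8): P = [1, 4, 5, 6] / [2, 7, 8] / [3];  Q = [1, 3, 5, 6] / [2, 4, 8] / [7]
  Insert 9 (step 9): P = [1, 4, 5, 6, 9] / [2, 7, 8] / [3];  Q = [1, 3, 5, 6, 9] / [2, 4, 8] / [7]
Final shape: (5, 3, 1).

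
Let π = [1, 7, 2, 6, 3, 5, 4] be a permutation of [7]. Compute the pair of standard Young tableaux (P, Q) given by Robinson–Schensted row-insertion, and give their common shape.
P = [1, 2, 3, 4] / [5] / [6] / [7];  Q = [1, 2, 4, 6] / [3] / [5] / [7];  common shape = (4, 1, 1, 1)

Row-insert the values π_1, π_2, … into P one at a time, bumping the leftmost entry strictly greater than the inserted value down to the next row. The recording tableau Q records, in position (i, j), the step at which that cell was added to P.
  Insert 1 (step 1): P = [1];  Q = [1]
  Insert 7 (step 2): P = [1, 7];  Q = [1, 2]
  Insert 2 (step 3): P = [1, 2] / [7];  Q = [1, 2] / [3]
  Insert 6 (step 4): P = [1, 2, 6] / [7];  Q = [1, 2, 4] / [3]
  Insert 3 (step 5): P = [1, 2, 3] / [6] / [7];  Q = [1, 2, 4] / [3] / [5]
  Insert 5 (step 6): P = [1, 2, 3, 5] / [6] / [7];  Q = [1, 2, 4, 6] / [3] / [5]
  Insert 4 (step 7): P = [1, 2, 3, 4] / [5] / [6] / [7];  Q = [1, 2, 4, 6] / [3] / [5] / [7]
Final shape: (4, 1, 1, 1).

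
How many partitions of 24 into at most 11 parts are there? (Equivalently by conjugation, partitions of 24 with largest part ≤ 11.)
p(24, parts ≤ 11) = 1303

Use the recurrence p(n, m) = p(n, m−1) + p(n−m, m): either the largest part is < m (count p(n, m−1)) or the largest part is exactly m (remove one copy of m, count p(n−m, m)). With p(0, ·) = 1 this gives p(24, parts ≤ 11) = 1303. (By conjugating Young diagrams, this also counts partitions of 24 into at most 11 parts.)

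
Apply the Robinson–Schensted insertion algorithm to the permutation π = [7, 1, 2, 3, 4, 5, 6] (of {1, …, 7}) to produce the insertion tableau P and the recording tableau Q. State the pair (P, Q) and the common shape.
P = [1, 2, 3, 4, 5, 6] / [7];  Q = [1, 3, 4, 5, 6, 7] / [2];  common shape = (6, 1)

Row-insert the values π_1, π_2, … into P one at a time, bumping the leftmost entry strictly greater than the inserted value down to the next row. The recording tableau Q records, in position (i, j), the step at which that cell was added to P.
  Insert 7 (step 1): P = [7];  Q = [1]
  Insert 1 (step 2): P = [1] / [7];  Q = [1] / [2]
  Insert 2 (step 3): P = [1, 2] / [7];  Q = [1, 3] / [2]
  Insert 3 (step 4): P = [1, 2, 3] / [7];  Q = [1, 3, 4] / [2]
  Insert 4 (step 5): P = [1, 2, 3, 4] / [7];  Q = [1, 3, 4, 5] / [2]
  Insert 5 (step 6): P = [1, 2, 3, 4, 5] / [7];  Q = [1, 3, 4, 5, 6] / [2]
  Insert 6 (step 7): P = [1, 2, 3, 4, 5, 6] / [7];  Q = [1, 3, 4, 5, 6, 7] / [2]
Final shape: (6, 1).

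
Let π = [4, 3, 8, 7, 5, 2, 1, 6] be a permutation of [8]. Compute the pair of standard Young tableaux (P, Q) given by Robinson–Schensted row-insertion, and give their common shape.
P = [1, 5, 6] / [2, 7] / [3] / [4] / [8];  Q = [1, 3, 8] / [2, 4] / [5] / [6] / [7];  common shape = (3, 2, 1, 1, 1)

Row-insert the values π_1, π_2, … into P one at a time, bumping the leftmost entry strictly greater than the inserted value down to the next row. The recording tableau Q records, in position (i, j), the step at which that cell was added to P.
  Insert 4 (step 1): P = [4];  Q = [1]
  Insert 3 (step 2): P = [3] / [4];  Q = [1] / [2]
  Insert 8 (step 3): P = [3, 8] / [4];  Q = [1, 3] / [2]
  Insert 7 (step 4): P = [3, 7] / [4, 8];  Q = [1, 3] / [2, 4]
  Insert 5 (step 5): P = [3, 5] / [4, 7] / [8];  Q = [1, 3] / [2, 4] / [5]
  Insert 2 (step 6): P = [2, 5] / [3, 7] / [4] / [8];  Q = [1, 3] / [2, 4] / [5] / [6]
  Insert 1 (step 7): P = [1, 5] / [2, 7] / [3] / [4] / [8];  Q = [1, 3] / [2, 4] / [5] / [6] / [7]
  Insert 6 (step 8): P = [1, 5, 6] / [2, 7] / [3] / [4] / [8];  Q = [1, 3, 8] / [2, 4] / [5] / [6] / [7]
Final shape: (3, 2, 1, 1, 1).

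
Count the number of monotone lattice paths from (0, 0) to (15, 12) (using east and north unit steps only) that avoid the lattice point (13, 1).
Number of paths = 17382768

Total paths from (0, 0) to (15, 12): C(27, 15) = 17383860. Paths through (13, 1): (paths (0, 0) → (13, 1)) × (paths (13, 1) → (15, 12)) = C(14, 13) · C(13, 2) = 14 · 78 = 1092. Avoidance count = 17383860 − 1092 = 17382768.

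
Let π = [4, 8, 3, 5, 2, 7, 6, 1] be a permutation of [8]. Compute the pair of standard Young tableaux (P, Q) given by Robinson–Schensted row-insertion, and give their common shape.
P = [1, 5, 6] / [2, 7] / [3, 8] / [4];  Q = [1, 2, 6] / [3, 4] / [5, 7] / [8];  common shape = (3, 2, 2, 1)

Row-insert the values π_1, π_2, … into P one at a time, bumping the leftmost entry strictly greater than the inserted value down to the next row. The recording tableau Q records, in position (i, j), the step at which that cell was added to P.
  Insert 4 (step 1): P = [4];  Q = [1]
  Insert 8 (step 2): P = [4, 8];  Q = [1, 2]
  Insert 3 (step 3): P = [3, 8] / [4];  Q = [1, 2] / [3]
  Insert 5 (step 4): P = [3, 5] / [4, 8];  Q = [1, 2] / [3, 4]
  Insert 2 (step 5): P = [2, 5] / [3, 8] / [4];  Q = [1, 2] / [3, 4] / [5]
  Insert 7 (step 6): P = [2, 5, 7] / [3, 8] / [4];  Q = [1, 2, 6] / [3, 4] / [5]
  Insert 6 (step 7): P = [2, 5, 6] / [3, 7] / [4, 8];  Q = [1, 2, 6] / [3, 4] / [5, 7]
  Insert 1 (step 8): P = [1, 5, 6] / [2, 7] / [3, 8] / [4];  Q = [1, 2, 6] / [3, 4] / [5, 7] / [8]
Final shape: (3, 2, 2, 1).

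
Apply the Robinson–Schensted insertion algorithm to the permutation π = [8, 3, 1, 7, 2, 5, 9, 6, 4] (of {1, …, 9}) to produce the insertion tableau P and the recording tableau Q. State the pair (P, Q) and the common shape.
P = [1, 2, 4, 6] / [3, 5, 9] / [7] / [8];  Q = [1, 4, 6, 7] / [2, 5, 8] / [3] / [9];  common shape = (4, 3, 1, 1)

Row-insert the values π_1, π_2, … into P one at a time, bumping the leftmost entry strictly greater than the inserted value down to the next row. The recording tableau Q records, in position (i, j), the step at which that cell was added to P.
  Insert 8 (step 1): P = [8];  Q = [1]
  Insert 3 (step 2): P = [3] / [8];  Q = [1] / [2]
  Insert 1 (step 3): P = [1] / [3] / [8];  Q = [1] / [2] / [3]
  Insert 7 (step 4): P = [1, 7] / [3] / [8];  Q = [1, 4] / [2] / [3]
  Insert 2 (step 5): P = [1, 2] / [3, 7] / [8];  Q = [1, 4] / [2, 5] / [3]
  Insert 5 (step 6): P = [1, 2, 5] / [3, 7] / [8];  Q = [1, 4, 6] / [2, 5] / [3]
  Insert 9 (step 7): P = [1, 2, 5, 9] / [3, 7] / [8];  Q = [1, 4, 6, 7] / [2, 5] / [3]
  Insert 6 (step 8): P = [1, 2, 5, 6] / [3, 7, 9] / [8];  Q = [1, 4, 6, 7] / [2, 5, 8] / [3]
  Insert 4 (step 9): P = [1, 2, 4, 6] / [3, 5, 9] / [7] / [8];  Q = [1, 4, 6, 7] / [2, 5, 8] / [3] / [9]
Final shape: (4, 3, 1, 1).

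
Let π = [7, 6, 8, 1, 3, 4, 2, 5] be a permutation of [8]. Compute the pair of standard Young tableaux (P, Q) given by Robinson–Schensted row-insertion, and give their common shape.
P = [1, 2, 4, 5] / [3, 8] / [6] / [7];  Q = [1, 3, 6, 8] / [2, 5] / [4] / [7];  common shape = (4, 2, 1, 1)

Row-insert the values π_1, π_2, … into P one at a time, bumping the leftmost entry strictly greater than the inserted value down to the next row. The recording tableau Q records, in position (i, j), the step at which that cell was added to P.
  Insert 7 (step 1): P = [7];  Q = [1]
  Insert 6 (step 2): P = [6] / [7];  Q = [1] / [2]
  Insert 8 (step 3): P = [6, 8] / [7];  Q = [1, 3] / [2]
  Insert 1 (step 4): P = [1, 8] / [6] / [7];  Q = [1, 3] / [2] / [4]
  Insert 3 (step 5): P = [1, 3] / [6, 8] / [7];  Q = [1, 3] / [2, 5] / [4]
  Insert 4 (step 6): P = [1, 3, 4] / [6, 8] / [7];  Q = [1, 3, 6] / [2, 5] / [4]
  Insert 2 (step 7): P = [1, 2, 4] / [3, 8] / [6] / [7];  Q = [1, 3, 6] / [2, 5] / [4] / [7]
  Insert 5 (step 8): P = [1, 2, 4, 5] / [3, 8] / [6] / [7];  Q = [1, 3, 6, 8] / [2, 5] / [4] / [7]
Final shape: (4, 2, 1, 1).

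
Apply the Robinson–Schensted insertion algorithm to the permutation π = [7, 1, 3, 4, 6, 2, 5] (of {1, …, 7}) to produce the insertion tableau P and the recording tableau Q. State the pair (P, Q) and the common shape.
P = [1, 2, 4, 5] / [3, 6] / [7];  Q = [1, 3, 4, 5] / [2, 7] / [6];  common shape = (4, 2, 1)

Row-insert the values π_1, π_2, … into P one at a time, bumping the leftmost entry strictly greater than the inserted value down to the next row. The recording tableau Q records, in position (i, j), the step at which that cell was added to P.
  Insert 7 (step 1): P = [7];  Q = [1]
  Insert 1 (step 2): P = [1] / [7];  Q = [1] / [2]
  Insert 3 (step 3): P = [1, 3] / [7];  Q = [1, 3] / [2]
  Insert 4 (step 4): P = [1, 3, 4] / [7];  Q = [1, 3, 4] / [2]
  Insert 6 (step 5): P = [1, 3, 4, 6] / [7];  Q = [1, 3, 4, 5] / [2]
  Insert 2 (step 6): P = [1, 2, 4, 6] / [3] / [7];  Q = [1, 3, 4, 5] / [2] / [6]
  Insert 5 (step 7): P = [1, 2, 4, 5] / [3, 6] / [7];  Q = [1, 3, 4, 5] / [2, 7] / [6]
Final shape: (4, 2, 1).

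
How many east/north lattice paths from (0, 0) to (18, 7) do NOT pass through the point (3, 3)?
Number of paths = 403180

Total paths from (0, 0) to (18, 7): C(25, 18) = 480700. Paths through (3, 3): (paths (0, 0) → (3, 3)) × (paths (3, 3) → (18, 7)) = C(6, 3) · C(19, 15) = 20 · 3876 = 77520. Avoidance count = 480700 − 77520 = 403180.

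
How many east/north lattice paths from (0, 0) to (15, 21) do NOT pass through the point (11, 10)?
Number of paths = 5086445220

Total paths from (0, 0) to (15, 21): C(36, 15) = 5567902560. Paths through (11, 10): (paths (0, 0) → (11, 10)) × (paths (11, 10) → (15, 21)) = C(21, 11) · C(15, 4) = 352716 · 1365 = 481457340. Avoidance count = 5567902560 − 481457340 = 5086445220.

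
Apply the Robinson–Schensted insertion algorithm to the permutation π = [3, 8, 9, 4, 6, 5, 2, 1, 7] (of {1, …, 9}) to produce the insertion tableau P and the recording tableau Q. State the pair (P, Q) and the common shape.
P = [1, 4, 5, 7] / [2, 9] / [3] / [6] / [8];  Q = [1, 2, 3, 9] / [4, 5] / [6] / [7] / [8];  common shape = (4, 2, 1, 1, 1)

Row-insert the values π_1, π_2, … into P one at a time, bumping the leftmost entry strictly greater than the inserted value down to the next row. The recording tableau Q records, in position (i, j), the step at which that cell was added to P.
  Insert 3 (step 1): P = [3];  Q = [1]
  Insert 8 (step 2): P = [3, 8];  Q = [1, 2]
  Insert 9 (step 3): P = [3, 8, 9];  Q = [1, 2, 3]
  Insert 4 (step 4): P = [3, 4, 9] / [8];  Q = [1, 2, 3] / [4]
  Insert 6 (step 5): P = [3, 4, 6] / [8, 9];  Q = [1, 2, 3] / [4, 5]
  Insert 5 (step 6): P = [3, 4, 5] / [6, 9] / [8];  Q = [1, 2, 3] / [4, 5] / [6]
  Insert 2 (step 7): P = [2, 4, 5] / [3, 9] / [6] / [8];  Q = [1, 2, 3] / [4, 5] / [6] / [7]
  Insert 1 (step 8): P = [1, 4, 5] / [2, 9] / [3] / [6] / [8];  Q = [1, 2, 3] / [4, 5] / [6] / [7] / [8]
  Insert 7 (step 9): P = [1, 4, 5, 7] / [2, 9] / [3] / [6] / [8];  Q = [1, 2, 3, 9] / [4, 5] / [6] / [7] / [8]
Final shape: (4, 2, 1, 1, 1).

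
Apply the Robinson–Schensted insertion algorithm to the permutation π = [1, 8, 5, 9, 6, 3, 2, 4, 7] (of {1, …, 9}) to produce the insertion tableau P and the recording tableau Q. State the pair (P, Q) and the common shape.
P = [1, 2, 4, 7] / [3, 6] / [5, 9] / [8];  Q = [1, 2, 4, 9] / [3, 5] / [6, 8] / [7];  common shape = (4, 2, 2, 1)

Row-insert the values π_1, π_2, … into P one at a time, bumping the leftmost entry strictly greater than the inserted value down to the next row. The recording tableau Q records, in position (i, j), the step at which that cell was added to P.
  Insert 1 (step 1): P = [1];  Q = [1]
  Insert 8 (step 2): P = [1, 8];  Q = [1, 2]
  Insert 5 (step 3): P = [1, 5] / [8];  Q = [1, 2] / [3]
  Insert 9 (step 4): P = [1, 5, 9] / [8];  Q = [1, 2, 4] / [3]
  Insert 6 (step 5): P = [1, 5, 6] / [8, 9];  Q = [1, 2, 4] / [3, 5]
  Insert 3 (step 6): P = [1, 3, 6] / [5, 9] / [8];  Q = [1, 2, 4] / [3, 5] / [6]
  Insert 2 (step 7): P = [1, 2, 6] / [3, 9] / [5] / [8];  Q = [1, 2, 4] / [3, 5] / [6] / [7]
  Insert 4 (step 8): P = [1, 2, 4] / [3, 6] / [5, 9] / [8];  Q = [1, 2, 4] / [3, 5] / [6, 8] / [7]
  Insert 7 (step 9): P = [1, 2, 4, 7] / [3, 6] / [5, 9] / [8];  Q = [1, 2, 4, 9] / [3, 5] / [6, 8] / [7]
Final shape: (4, 2, 2, 1).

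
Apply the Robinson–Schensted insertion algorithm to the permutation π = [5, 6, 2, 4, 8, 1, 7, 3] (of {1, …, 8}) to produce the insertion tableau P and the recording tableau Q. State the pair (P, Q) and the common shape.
P = [1, 3, 7] / [2, 4, 8] / [5, 6];  Q = [1, 2, 5] / [3, 4, 7] / [6, 8];  common shape = (3, 3, 2)

Row-insert the values π_1, π_2, … into P one at a time, bumping the leftmost entry strictly greater than the inserted value down to the next row. The recording tableau Q records, in position (i, j), the step at which that cell was added to P.
  Insert 5 (step 1): P = [5];  Q = [1]
  Insert 6 (step 2): P = [5, 6];  Q = [1, 2]
  Insert 2 (step 3): P = [2, 6] / [5];  Q = [1, 2] / [3]
  Insert 4 (step 4): P = [2, 4] / [5, 6];  Q = [1, 2] / [3, 4]
  Insert 8 (step 5): P = [2, 4, 8] / [5, 6];  Q = [1, 2, 5] / [3, 4]
  Insert 1 (step 6): P = [1, 4, 8] / [2, 6] / [5];  Q = [1, 2, 5] / [3, 4] / [6]
  Insert 7 (step 7): P = [1, 4, 7] / [2, 6, 8] / [5];  Q = [1, 2, 5] / [3, 4, 7] / [6]
  Insert 3 (step 8): P = [1, 3, 7] / [2, 4, 8] / [5, 6];  Q = [1, 2, 5] / [3, 4, 7] / [6, 8]
Final shape: (3, 3, 2).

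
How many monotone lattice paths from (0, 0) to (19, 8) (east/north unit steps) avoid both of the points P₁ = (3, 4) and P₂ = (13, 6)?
Number of paths = 1355484

Inclusion–exclusion. Total paths: C(27, 19) = 2220075. Through P₁: C(7, 3)·C(20, 16) = 169575. Through P₂: C(19, 13)·C(8, 6) = 759696. Since P₁ is strictly southwest of P₂, a monotone path through both must visit P₁ then P₂; paths through both = C(7, 3)·C(12, 10)·C(8, 6) = 64680. Avoid both = 2220075 − 169575 − 759696 + 64680 = 1355484.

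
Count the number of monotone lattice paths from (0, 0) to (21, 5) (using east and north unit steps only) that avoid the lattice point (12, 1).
Number of paths = 56485

Total paths from (0, 0) to (21, 5): C(26, 21) = 65780. Paths through (12, 1): (paths (0, 0) → (12, 1)) × (paths (12, 1) → (21, 5)) = C(13, 12) · C(13, 9) = 13 · 715 = 9295. Avoidance count = 65780 − 9295 = 56485.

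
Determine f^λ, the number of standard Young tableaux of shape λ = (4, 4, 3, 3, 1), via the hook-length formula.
# SYT of shape (4, 4, 3, 3, 1) = 81081

Hook-length formula: f^λ = n! / Π hook(c), product over all cells c of the Young diagram. For λ = (4, 4, 3, 3, 1), n = 15 boxes. Hook lengths by row (left-to-right, top-to-bottom): [8, 6, 5, 2]; [7, 5, 4, 1]; [5, 3, 2]; [4, 2, 1]; [1]. Product of hooks = 16128000. So f^λ = 15! / 16128000 = 1307674368000 / 16128000 = 81081.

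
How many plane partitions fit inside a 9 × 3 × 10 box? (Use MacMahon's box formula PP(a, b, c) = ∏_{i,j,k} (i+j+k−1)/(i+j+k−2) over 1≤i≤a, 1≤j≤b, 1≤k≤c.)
PP(9, 3, 10) = 8291930371088

Evaluate the triple product over i = 1..9, j = 1..3, k = 1..10. The factors are (2/1) · (3/2) · (4/3) · (5/4) · (6/5) · (7/6) · (8/7) · (9/8) · … (270 factors total). The numerators and denominators telescope so the product is an integer; carrying out the multiplication exactly gives PP(9, 3, 10) = 8291930371088.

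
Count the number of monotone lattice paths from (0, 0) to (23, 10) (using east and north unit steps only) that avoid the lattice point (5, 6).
Number of paths = 89181510

Total paths from (0, 0) to (23, 10): C(33, 23) = 92561040. Paths through (5, 6): (paths (0, 0) → (5, 6)) × (paths (5, 6) → (23, 10)) = C(11, 5) · C(22, 18) = 462 · 7315 = 3379530. Avoidance count = 92561040 − 3379530 = 89181510.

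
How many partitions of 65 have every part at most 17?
p(65, parts ≤ 17) = 1289761

Use the recurrence p(n, m) = p(n, m−1) + p(n−m, m): either the largest part is < m (count p(n, m−1)) or the largest part is exactly m (remove one copy of m, count p(n−m, m)). With p(0, ·) = 1 this gives p(65, parts ≤ 17) = 1289761. (By conjugating Young diagrams, this also counts partitions of 65 into at most 17 parts.)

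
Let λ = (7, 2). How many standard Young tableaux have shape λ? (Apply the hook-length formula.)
# SYT of shape (7, 2) = 27

Hook-length formula: f^λ = n! / Π hook(c), product over all cells c of the Young diagram. For λ = (7, 2), n = 9 boxes. Hook lengths by row (left-to-right, top-to-bottom): [8, 7, 5, 4, 3, 2, 1]; [2, 1]. Product of hooks = 13440. So f^λ = 9! / 13440 = 362880 / 13440 = 27.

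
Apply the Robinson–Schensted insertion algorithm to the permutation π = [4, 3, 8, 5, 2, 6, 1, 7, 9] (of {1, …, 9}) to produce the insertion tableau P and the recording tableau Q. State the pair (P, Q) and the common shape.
P = [1, 5, 6, 7, 9] / [2, 8] / [3] / [4];  Q = [1, 3, 6, 8, 9] / [2, 4] / [5] / [7];  common shape = (5, 2, 1, 1)

Row-insert the values π_1, π_2, … into P one at a time, bumping the leftmost entry strictly greater than the inserted value down to the next row. The recording tableau Q records, in position (i, j), the step at which that cell was added to P.
  Insert 4 (step 1): P = [4];  Q = [1]
  Insert 3 (step 2): P = [3] / [4];  Q = [1] / [2]
  Insert 8 (step 3): P = [3, 8] / [4];  Q = [1, 3] / [2]
  Insert 5 (step 4): P = [3, 5] / [4, 8];  Q = [1, 3] / [2, 4]
  Insert 2 (step 5): P = [2, 5] / [3, 8] / [4];  Q = [1, 3] / [2, 4] / [5]
  Insert 6 (step 6): P = [2, 5, 6] / [3, 8] / [4];  Q = [1, 3, 6] / [2, 4] / [5]
  Insert 1 (step 7): P = [1, 5, 6] / [2, 8] / [3] / [4];  Q = [1, 3, 6] / [2, 4] / [5] / [7]
  Insert 7 (step 8): P = [1, 5, 6, 7] / [2, 8] / [3] / [4];  Q = [1, 3, 6, 8] / [2, 4] / [5] / [7]
  Insert 9 (step 9): P = [1, 5, 6, 7, 9] / [2, 8] / [3] / [4];  Q = [1, 3, 6, 8, 9] / [2, 4] / [5] / [7]
Final shape: (5, 2, 1, 1).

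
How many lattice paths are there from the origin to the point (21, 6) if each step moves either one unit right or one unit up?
Number of paths = 296010

A monotone lattice path from (0, 0) to (21, 6) consists of 21 east steps and 6 north steps in some order, so it is determined by which 21 of the 27 steps are east. The count is C(27, 21) = 296010.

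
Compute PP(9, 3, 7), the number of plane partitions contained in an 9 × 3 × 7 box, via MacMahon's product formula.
PP(9, 3, 7) = 24584605760

Evaluate the triple product over i = 1..9, j = 1..3, k = 1..7. The factors are (2/1) · (3/2) · (4/3) · (5/4) · (6/5) · (7/6) · (8/7) · (3/2) · … (189 factors total). The numerators and denominators telescope so the product is an integer; carrying out the multiplication exactly gives PP(9, 3, 7) = 24584605760.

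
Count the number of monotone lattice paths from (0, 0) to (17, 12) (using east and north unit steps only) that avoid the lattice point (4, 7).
Number of paths = 49068495

Total paths from (0, 0) to (17, 12): C(29, 17) = 51895935. Paths through (4, 7): (paths (0, 0) → (4, 7)) × (paths (4, 7) → (17, 12)) = C(11, 4) · C(18, 13) = 330 · 8568 = 2827440. Avoidance count = 51895935 − 2827440 = 49068495.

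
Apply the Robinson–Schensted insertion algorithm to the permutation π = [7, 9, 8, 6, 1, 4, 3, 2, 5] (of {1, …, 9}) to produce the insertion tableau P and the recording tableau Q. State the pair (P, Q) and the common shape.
P = [1, 2, 5] / [3, 8] / [4] / [6] / [7] / [9];  Q = [1, 2, 9] / [3, 6] / [4] / [5] / [7] / [8];  common shape = (3, 2, 1, 1, 1, 1)

Row-insert the values π_1, π_2, … into P one at a time, bumping the leftmost entry strictly greater than the inserted value down to the next row. The recording tableau Q records, in position (i, j), the step at which that cell was added to P.
  Insert 7 (step 1): P = [7];  Q = [1]
  Insert 9 (step 2): P = [7, 9];  Q = [1, 2]
  Insert 8 (step 3): P = [7, 8] / [9];  Q = [1, 2] / [3]
  Insert 6 (step 4): P = [6, 8] / [7] / [9];  Q = [1, 2] / [3] / [4]
  Insert 1 (step 5): P = [1, 8] / [6] / [7] / [9];  Q = [1, 2] / [3] / [4] / [5]
  Insert 4 (step 6): P = [1, 4] / [6, 8] / [7] / [9];  Q = [1, 2] / [3, 6] / [4] / [5]
  Insert 3 (step 7): P = [1, 3] / [4, 8] / [6] / [7] / [9];  Q = [1, 2] / [3, 6] / [4] / [5] / [7]
  Insert 2 (step 8): P = [1, 2] / [3, 8] / [4] / [6] / [7] / [9];  Q = [1, 2] / [3, 6] / [4] / [5] / [7] / [8]
  Insert 5 (step 9): P = [1, 2, 5] / [3, 8] / [4] / [6] / [7] / [9];  Q = [1, 2, 9] / [3, 6] / [4] / [5] / [7] / [8]
Final shape: (3, 2, 1, 1, 1, 1).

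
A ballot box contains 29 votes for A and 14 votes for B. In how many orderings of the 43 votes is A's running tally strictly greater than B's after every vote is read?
Strict-lead orderings = 27341497800

Total orderings of the 43 votes with 29 for A: C(43, 29) = 78378960360. By the Bertrand ballot formula (Cycle Lemma / reflection principle), the number of orderings in which A is strictly ahead of B throughout is (p − q)/(p + q) · C(p + q, p) = (29 − 14)/(29 + 14) · 78378960360 = 27341497800.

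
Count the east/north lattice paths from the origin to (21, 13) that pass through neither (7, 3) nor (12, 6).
Number of paths = 557137680

Inclusion–exclusion. Total paths: C(34, 21) = 927983760. Through P₁: C(10, 7)·C(24, 14) = 235350720. Through P₂: C(18, 12)·C(16, 9) = 212372160. Since P₁ is strictly southwest of P₂, a monotone path through both must visit P₁ then P₂; paths through both = C(10, 7)·C(8, 5)·C(16, 9) = 76876800. Avoid both = 927983760 − 235350720 − 212372160 + 76876800 = 557137680.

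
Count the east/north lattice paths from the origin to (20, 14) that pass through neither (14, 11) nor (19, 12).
Number of paths = 674425665

Inclusion–exclusion. Total paths: C(34, 20) = 1391975640. Through P₁: C(25, 14)·C(9, 6) = 374421600. Through P₂: C(31, 19)·C(3, 1) = 423361575. Since P₁ is strictly southwest of P₂, a monotone path through both must visit P₁ then P₂; paths through both = C(25, 14)·C(6, 5)·C(3, 1) = 80233200. Avoid both = 1391975640 − 374421600 − 423361575 + 80233200 = 674425665.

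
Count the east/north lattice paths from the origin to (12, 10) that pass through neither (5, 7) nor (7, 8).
Number of paths = 466367

Inclusion–exclusion. Total paths: C(22, 12) = 646646. Through P₁: C(12, 5)·C(10, 7) = 95040. Through P₂: C(15, 7)·C(7, 5) = 135135. Since P₁ is strictly southwest of P₂, a monotone path through both must visit P₁ then P₂; paths through both = C(12, 5)·C(3, 2)·C(7, 5) = 49896. Avoid both = 646646 − 95040 − 135135 + 49896 = 466367.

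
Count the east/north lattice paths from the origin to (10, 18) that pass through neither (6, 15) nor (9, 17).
Number of paths = 6060050

Inclusion–exclusion. Total paths: C(28, 10) = 13123110. Through P₁: C(21, 6)·C(7, 4) = 1899240. Through P₂: C(26, 9)·C(2, 1) = 6249100. Since P₁ is strictly southwest of P₂, a monotone path through both must visit P₁ then P₂; paths through both = C(21, 6)·C(5, 3)·C(2, 1) = 1085280. Avoid both = 13123110 − 1899240 − 6249100 + 1085280 = 6060050.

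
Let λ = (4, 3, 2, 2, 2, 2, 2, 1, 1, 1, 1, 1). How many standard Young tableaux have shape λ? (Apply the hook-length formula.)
# SYT of shape (4, 3, 2, 2, 2, 2, 2, 1, 1, 1, 1, 1) = 38201856

Hook-length formula: f^λ = n! / Π hook(c), product over all cells c of the Young diagram. For λ = (4, 3, 2, 2, 2, 2, 2, 1, 1, 1, 1, 1), n = 22 boxes. Hook lengths by row (left-to-right, top-to-bottom): [15, 9, 3, 1]; [13, 7, 1]; [11, 5]; [10, 4]; [9, 3]; [8, 2]; [7, 1]; [5]; [4]; [3]; [2]; [1]. Product of hooks = 29422673280000. So f^λ = 22! / 29422673280000 = 1124000727777607680000 / 29422673280000 = 38201856.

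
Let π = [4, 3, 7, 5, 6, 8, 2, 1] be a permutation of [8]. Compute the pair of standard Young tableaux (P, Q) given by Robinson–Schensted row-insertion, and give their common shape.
P = [1, 5, 6, 8] / [2, 7] / [3] / [4];  Q = [1, 3, 5, 6] / [2, 4] / [7] / [8];  common shape = (4, 2, 1, 1)

Row-insert the values π_1, π_2, … into P one at a time, bumping the leftmost entry strictly greater than the inserted value down to the next row. The recording tableau Q records, in position (i, j), the step at which that cell was added to P.
  Insert 4 (step 1): P = [4];  Q = [1]
  Insert 3 (step 2): P = [3] / [4];  Q = [1] / [2]
  Insert 7 (step 3): P = [3, 7] / [4];  Q = [1, 3] / [2]
  Insert 5 (step 4): P = [3, 5] / [4, 7];  Q = [1, 3] / [2, 4]
  Insert 6 (step 5): P = [3, 5, 6] / [4, 7];  Q = [1, 3, 5] / [2, 4]
  Insert 8 (step 6): P = [3, 5, 6, 8] / [4, 7];  Q = [1, 3, 5, 6] / [2, 4]
  Insert 2 (step 7): P = [2, 5, 6, 8] / [3, 7] / [4];  Q = [1, 3, 5, 6] / [2, 4] / [7]
  Insert 1 (step 8): P = [1, 5, 6, 8] / [2, 7] / [3] / [4];  Q = [1, 3, 5, 6] / [2, 4] / [7] / [8]
Final shape: (4, 2, 1, 1).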